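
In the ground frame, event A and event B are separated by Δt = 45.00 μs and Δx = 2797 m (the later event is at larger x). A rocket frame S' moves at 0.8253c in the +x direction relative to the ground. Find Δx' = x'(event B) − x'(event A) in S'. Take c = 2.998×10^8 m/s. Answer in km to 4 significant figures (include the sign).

γ = 1/√(1 − 0.8253²) = 1.77087
Δx' = γ(Δx − vΔt) = 1.77087 × (2797 m − 0.8253×(2.998×10^8 m/s)×45.00×10^-6 s)
= 1.77087 × (-8337.12 m) = -14.76 km

Δx' ≈ -14.76 km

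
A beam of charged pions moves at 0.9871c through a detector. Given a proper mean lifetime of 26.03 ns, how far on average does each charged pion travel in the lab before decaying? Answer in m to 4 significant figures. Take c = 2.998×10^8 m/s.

d ≈ 48.11 m

γ = 1/√(1 − 0.9871²) = 6.24590
Dilated lifetime: Δt = γτ₀ = 6.24590 × 26.03 ns = 162.581 ns
d = vΔt = 0.9871c × 162.581 ns = 2.95933×10^8 m/s × 1.62581×10^-7 s = 48.11 m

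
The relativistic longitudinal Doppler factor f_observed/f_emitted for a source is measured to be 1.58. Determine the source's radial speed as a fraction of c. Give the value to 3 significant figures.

β ≈ 0.428

f_obs/f_src = √((1+β)/(1−β)) = 1.58  ⇒  (1+β)/(1−β) = 2.4964
β = |1 − D²|/(1 + D²) = |1 − 2.4964|/(1 + 2.4964) = 0.428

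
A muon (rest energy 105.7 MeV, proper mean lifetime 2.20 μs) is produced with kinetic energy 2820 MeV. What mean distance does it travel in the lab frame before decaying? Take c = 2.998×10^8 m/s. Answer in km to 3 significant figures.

d ≈ 18.2 km

γ = 1 + K/(m₀c²) = 1 + 2820/105.7 = 27.679
β = √(1 − 1/γ²) = 0.99935
Dilated lifetime: γτ₀ = 27.679 × 2.20 μs = 60.894 μs
d = βc·γτ₀ = 0.99935 × (2.998×10^8 m/s) × 6.0894×10^-5 s = 18.2 km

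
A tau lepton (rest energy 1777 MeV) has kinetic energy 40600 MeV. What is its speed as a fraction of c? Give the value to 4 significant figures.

β ≈ 0.9991

γ = 1 + K/(m₀c²) = 1 + 40600/1777 = 23.8475
β = √(1 − 1/γ²) = 0.9991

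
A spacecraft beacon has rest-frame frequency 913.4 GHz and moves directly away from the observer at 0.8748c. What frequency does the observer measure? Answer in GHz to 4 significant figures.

Relativistic Doppler: f_obs = f_src √((1−β)/(1+β))
= 913.4 × √(0.125200/1.87480) = 913.4 × 0.258419 = 236.0 GHz

f_obs ≈ 236.0 GHz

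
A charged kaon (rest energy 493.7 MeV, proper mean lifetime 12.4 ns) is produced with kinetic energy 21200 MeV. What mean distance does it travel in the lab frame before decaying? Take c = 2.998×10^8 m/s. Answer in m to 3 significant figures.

γ = 1 + K/(m₀c²) = 1 + 21200/493.7 = 43.941
β = √(1 − 1/γ²) = 0.99974
Dilated lifetime: γτ₀ = 43.941 × 12.4 ns = 544.87 ns
d = βc·γτ₀ = 0.99974 × (2.998×10^8 m/s) × 5.4487×10^-7 s = 163 m

d ≈ 163 m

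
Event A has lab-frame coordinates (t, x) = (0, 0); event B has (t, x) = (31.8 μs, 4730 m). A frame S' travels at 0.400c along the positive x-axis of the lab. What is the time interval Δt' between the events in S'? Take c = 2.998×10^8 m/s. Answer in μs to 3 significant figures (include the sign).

γ = 1/√(1 − 0.400²) = 1.0911
Δt' = γ(Δt − vΔx/c²) = 1.0911 × (31.8 μs − 0.400×4730 m / (2.998×10^8 m/s))
= 1.0911 × (25.489 μs) = 27.8 μs

Δt' ≈ 27.8 μs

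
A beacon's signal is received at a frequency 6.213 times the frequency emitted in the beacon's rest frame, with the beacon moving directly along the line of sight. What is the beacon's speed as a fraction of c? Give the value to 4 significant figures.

β ≈ 0.9495

f_obs/f_src = √((1+β)/(1−β)) = 6.213  ⇒  (1+β)/(1−β) = 38.6014
β = |1 − D²|/(1 + D²) = |1 − 38.6014|/(1 + 38.6014) = 0.9495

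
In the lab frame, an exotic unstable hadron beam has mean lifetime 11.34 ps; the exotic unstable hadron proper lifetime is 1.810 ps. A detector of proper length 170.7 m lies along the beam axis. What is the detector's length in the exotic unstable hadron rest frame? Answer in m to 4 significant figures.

Time dilation ⇒ γ = Δt/τ₀ = 11.34/1.810 = 6.26519
Length contraction: L = L₀/γ = 170.7/6.26519 = 27.25 m

L ≈ 27.25 m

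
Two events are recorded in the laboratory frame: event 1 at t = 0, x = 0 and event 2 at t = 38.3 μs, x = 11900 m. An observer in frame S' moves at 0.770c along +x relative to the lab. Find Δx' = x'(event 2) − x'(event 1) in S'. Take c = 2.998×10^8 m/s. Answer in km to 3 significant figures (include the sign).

Δx' ≈ 4.79 km

γ = 1/√(1 − 0.770²) = 1.5673
Δx' = γ(Δx − vΔt) = 1.5673 × (11900 m − 0.770×(2.998×10^8 m/s)×38.3×10^-6 s)
= 1.5673 × (3058.6 m) = 4.79 km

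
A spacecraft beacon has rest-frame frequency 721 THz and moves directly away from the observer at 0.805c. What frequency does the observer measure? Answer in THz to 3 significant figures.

Relativistic Doppler: f_obs = f_src √((1−β)/(1+β))
= 721 × √(0.19500/1.8050) = 721 × 0.32868 = 237 THz

f_obs ≈ 237 THz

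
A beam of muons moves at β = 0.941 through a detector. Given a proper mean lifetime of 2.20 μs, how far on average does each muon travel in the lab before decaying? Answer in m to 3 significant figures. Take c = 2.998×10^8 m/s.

d ≈ 1830 m

γ = 1/√(1 − 0.941²) = 2.9550
Dilated lifetime: Δt = γτ₀ = 2.9550 × 2.20 μs = 6.5011 μs
d = vΔt = 0.941c × 6.5011 μs = 2.8211×10^8 m/s × 6.5011×10^-6 s = 1830 m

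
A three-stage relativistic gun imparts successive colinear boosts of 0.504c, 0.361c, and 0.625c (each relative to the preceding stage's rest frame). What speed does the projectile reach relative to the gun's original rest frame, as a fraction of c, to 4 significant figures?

Compose boost 2: (0.361 + 0.504)/(1 + 0.361×0.504) = 0.8650/1.18194 = 0.731845
Compose boost 3: (0.625 + 0.731845)/(1 + 0.625×0.731845) = 1.35685/1.45740 = 0.9310

u ≈ 0.9310c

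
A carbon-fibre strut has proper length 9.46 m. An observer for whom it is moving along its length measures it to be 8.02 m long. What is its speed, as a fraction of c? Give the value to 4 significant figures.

β ≈ 0.5303

γ = L₀/L = 9.46/8.02 = 1.17955
β = √(1 − 1/γ²) = 0.5303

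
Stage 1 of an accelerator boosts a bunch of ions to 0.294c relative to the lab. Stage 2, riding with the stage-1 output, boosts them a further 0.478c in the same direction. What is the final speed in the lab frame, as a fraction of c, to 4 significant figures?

Compose boost 2: (0.478 + 0.294)/(1 + 0.478×0.294) = 0.7720/1.14053 = 0.6769

u ≈ 0.6769c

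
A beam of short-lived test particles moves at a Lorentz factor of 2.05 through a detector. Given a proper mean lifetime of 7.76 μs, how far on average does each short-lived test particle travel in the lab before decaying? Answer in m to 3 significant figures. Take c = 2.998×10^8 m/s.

d ≈ 4160 m

β = √(1 − 1/γ²) = √(1 − 1/2.05²) = 0.87295
Dilated lifetime: Δt = γτ₀ = 2.05 × 7.76 μs = 15.908 μs
d = vΔt = 0.87295c × 15.908 μs = 2.6171×10^8 m/s × 1.5908×10^-5 s = 4160 m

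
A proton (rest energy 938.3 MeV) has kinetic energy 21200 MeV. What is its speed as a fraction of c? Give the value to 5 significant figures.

γ = 1 + K/(m₀c²) = 1 + 21200/938.3 = 23.59405
β = √(1 − 1/γ²) = 0.99910

β ≈ 0.99910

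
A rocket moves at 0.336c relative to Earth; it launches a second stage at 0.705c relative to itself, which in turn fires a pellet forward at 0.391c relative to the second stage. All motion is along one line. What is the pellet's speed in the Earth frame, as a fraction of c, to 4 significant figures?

u ≈ 0.9274c

Compose boost 2: (0.705 + 0.336)/(1 + 0.705×0.336) = 1.041/1.23688 = 0.841634
Compose boost 3: (0.391 + 0.841634)/(1 + 0.391×0.841634) = 1.23263/1.32908 = 0.9274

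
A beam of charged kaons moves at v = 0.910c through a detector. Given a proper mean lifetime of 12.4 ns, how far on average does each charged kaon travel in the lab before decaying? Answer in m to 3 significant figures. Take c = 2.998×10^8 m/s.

γ = 1/√(1 − 0.910²) = 2.4119
Dilated lifetime: Δt = γτ₀ = 2.4119 × 12.4 ns = 29.908 ns
d = vΔt = 0.910c × 29.908 ns = 2.7282×10^8 m/s × 2.9908×10^-8 s = 8.16 m

d ≈ 8.16 m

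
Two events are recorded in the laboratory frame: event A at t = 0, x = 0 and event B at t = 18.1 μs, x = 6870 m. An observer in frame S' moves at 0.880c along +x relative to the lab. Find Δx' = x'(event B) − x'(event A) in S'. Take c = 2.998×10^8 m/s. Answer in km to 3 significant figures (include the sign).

Δx' ≈ 4.41 km

γ = 1/√(1 − 0.880²) = 2.1054
Δx' = γ(Δx − vΔt) = 2.1054 × (6870 m − 0.880×(2.998×10^8 m/s)×18.1×10^-6 s)
= 2.1054 × (2094.8 m) = 4.41 km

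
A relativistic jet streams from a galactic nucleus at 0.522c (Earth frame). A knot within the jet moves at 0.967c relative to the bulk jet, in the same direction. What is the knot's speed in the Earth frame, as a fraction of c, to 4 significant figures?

Relativistic velocity addition: u = (u' + v)/(1 + u'v/c²)
= (0.967 + 0.522)/(1 + 0.967×0.522) = 1.489/1.50477 = 0.9895

u ≈ 0.9895c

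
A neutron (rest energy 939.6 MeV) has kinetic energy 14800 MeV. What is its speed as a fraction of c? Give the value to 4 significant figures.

γ = 1 + K/(m₀c²) = 1 + 14800/939.6 = 16.7514
β = √(1 − 1/γ²) = 0.9982

β ≈ 0.9982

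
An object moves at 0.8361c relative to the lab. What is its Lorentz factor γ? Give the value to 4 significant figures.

γ = 1/√(1 − β²) = 1/√(1 − 0.8361²) = 1/√(0.300937) = 1.823

γ ≈ 1.823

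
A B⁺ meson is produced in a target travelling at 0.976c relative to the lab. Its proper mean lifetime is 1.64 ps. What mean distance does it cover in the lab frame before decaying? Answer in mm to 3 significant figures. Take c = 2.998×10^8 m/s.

γ = 1/√(1 − 0.976²) = 4.5920
Dilated lifetime: Δt = γτ₀ = 4.5920 × 1.64 ps = 7.5309 ps
d = vΔt = 0.976c × 7.5309 ps = 2.9260×10^8 m/s × 7.5309×10^-12 s = 2.20 mm

d ≈ 2.20 mm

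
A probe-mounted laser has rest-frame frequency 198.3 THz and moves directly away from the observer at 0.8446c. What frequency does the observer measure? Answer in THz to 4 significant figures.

f_obs ≈ 57.56 THz

Relativistic Doppler: f_obs = f_src √((1−β)/(1+β))
= 198.3 × √(0.155400/1.84460) = 198.3 × 0.290251 = 57.56 THz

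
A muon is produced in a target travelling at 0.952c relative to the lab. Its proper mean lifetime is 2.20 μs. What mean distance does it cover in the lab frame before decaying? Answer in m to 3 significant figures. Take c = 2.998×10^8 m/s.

d ≈ 2050 m

γ = 1/√(1 − 0.952²) = 3.2669
Dilated lifetime: Δt = γτ₀ = 3.2669 × 2.20 μs = 7.1872 μs
d = vΔt = 0.952c × 7.1872 μs = 2.8541×10^8 m/s × 7.1872×10^-6 s = 2050 m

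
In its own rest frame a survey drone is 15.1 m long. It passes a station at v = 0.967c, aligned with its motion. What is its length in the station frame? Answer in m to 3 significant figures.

γ = 1/√(1 − 0.967²) = 3.9250
Length contraction: L = L₀/γ = 15.1/3.9250 = 3.85 m

L ≈ 3.85 m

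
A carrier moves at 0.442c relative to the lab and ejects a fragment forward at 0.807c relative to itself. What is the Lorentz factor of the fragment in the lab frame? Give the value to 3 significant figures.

γ ≈ 2.56

u_lab = (0.807 + 0.442)/(1 + 0.807×0.442) = 1.249/1.35669 = 0.920620
γ = 1/√(1 − 0.920620²) = 2.56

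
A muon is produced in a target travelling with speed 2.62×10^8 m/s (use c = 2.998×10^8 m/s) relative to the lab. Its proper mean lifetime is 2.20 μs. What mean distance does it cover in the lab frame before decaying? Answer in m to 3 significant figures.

β = v/c = 2.62×10^8 / 2.998×10^8 = 0.87392
γ = 1/√(1 − 0.87392²) = 2.0573
Dilated lifetime: Δt = γτ₀ = 2.0573 × 2.20 μs = 4.5260 μs
d = vΔt = 0.87392c × 4.5260 μs = 2.6200×10^8 m/s × 4.5260×10^-6 s = 1190 m

d ≈ 1190 m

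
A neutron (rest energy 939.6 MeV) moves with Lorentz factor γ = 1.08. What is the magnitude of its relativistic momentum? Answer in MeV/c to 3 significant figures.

p ≈ 383 MeV/c

β = √(1 − 1/γ²) = √(1 − 1/1.08²) = 0.37771
p = γβm₀c = 1.08 × 0.37771 × 939.6 MeV/c = 383 MeV/c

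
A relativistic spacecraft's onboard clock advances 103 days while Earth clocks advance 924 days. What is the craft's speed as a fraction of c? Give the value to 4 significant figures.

γ = Δt/τ₀ = 924/103 = 8.97087
β = √(1 − 1/γ²) = √(1 − 1/8.97087²) = 0.9938

β ≈ 0.9938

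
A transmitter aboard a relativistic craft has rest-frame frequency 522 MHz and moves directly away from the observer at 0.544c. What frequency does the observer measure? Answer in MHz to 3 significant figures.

Relativistic Doppler: f_obs = f_src √((1−β)/(1+β))
= 522 × √(0.45600/1.5440) = 522 × 0.54345 = 284 MHz

f_obs ≈ 284 MHz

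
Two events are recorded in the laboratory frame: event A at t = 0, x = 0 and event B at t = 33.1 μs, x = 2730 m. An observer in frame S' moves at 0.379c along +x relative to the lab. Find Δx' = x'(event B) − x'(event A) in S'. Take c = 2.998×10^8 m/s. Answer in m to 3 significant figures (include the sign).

Δx' ≈ -1110 m

γ = 1/√(1 − 0.379²) = 1.0806
Δx' = γ(Δx − vΔt) = 1.0806 × (2730 m − 0.379×(2.998×10^8 m/s)×33.1×10^-6 s)
= 1.0806 × (-1031.0 m) = -1110 m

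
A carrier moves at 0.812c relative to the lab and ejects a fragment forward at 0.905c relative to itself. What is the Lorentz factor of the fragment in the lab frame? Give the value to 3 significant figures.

u_lab = (0.905 + 0.812)/(1 + 0.905×0.812) = 1.717/1.73486 = 0.989705
γ = 1/√(1 − 0.989705²) = 6.99

γ ≈ 6.99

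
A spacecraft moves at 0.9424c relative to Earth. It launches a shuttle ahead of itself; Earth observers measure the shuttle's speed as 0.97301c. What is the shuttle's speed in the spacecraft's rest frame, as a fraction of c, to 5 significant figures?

Inverse velocity addition: u' = (u − v)/(1 − uv/c²)
= (0.97301 − 0.9424)/(1 − 0.97301×0.9424) = 0.030610/0.08303538 = 0.36864

u' ≈ 0.36864c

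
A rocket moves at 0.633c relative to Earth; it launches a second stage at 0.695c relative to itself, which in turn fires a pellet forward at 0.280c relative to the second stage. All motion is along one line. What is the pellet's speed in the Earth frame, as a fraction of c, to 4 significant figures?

u ≈ 0.9555c

Compose boost 2: (0.695 + 0.633)/(1 + 0.695×0.633) = 1.328/1.43993 = 0.922264
Compose boost 3: (0.280 + 0.922264)/(1 + 0.280×0.922264) = 1.20226/1.25823 = 0.9555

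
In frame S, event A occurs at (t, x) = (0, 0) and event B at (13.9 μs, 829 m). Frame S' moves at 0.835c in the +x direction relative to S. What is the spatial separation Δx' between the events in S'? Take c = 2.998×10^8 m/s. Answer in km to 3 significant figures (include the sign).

γ = 1/√(1 − 0.835²) = 1.8174
Δx' = γ(Δx − vΔt) = 1.8174 × (829 m − 0.835×(2.998×10^8 m/s)×13.9×10^-6 s)
= 1.8174 × (-2650.6 m) = -4.82 km

Δx' ≈ -4.82 km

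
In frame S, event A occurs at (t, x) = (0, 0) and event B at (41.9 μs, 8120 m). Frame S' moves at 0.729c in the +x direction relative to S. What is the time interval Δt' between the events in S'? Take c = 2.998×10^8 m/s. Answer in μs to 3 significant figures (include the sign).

Δt' ≈ 32.4 μs

γ = 1/√(1 − 0.729²) = 1.4609
Δt' = γ(Δt − vΔx/c²) = 1.4609 × (41.9 μs − 0.729×8120 m / (2.998×10^8 m/s))
= 1.4609 × (22.155 μs) = 32.4 μs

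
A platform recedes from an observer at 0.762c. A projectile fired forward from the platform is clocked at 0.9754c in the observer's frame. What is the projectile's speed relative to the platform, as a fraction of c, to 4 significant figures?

u' ≈ 0.8312c

Inverse velocity addition: u' = (u − v)/(1 − uv/c²)
= (0.9754 − 0.762)/(1 − 0.9754×0.762) = 0.2134/0.256745 = 0.8312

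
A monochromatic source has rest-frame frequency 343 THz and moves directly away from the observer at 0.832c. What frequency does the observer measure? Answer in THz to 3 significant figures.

Relativistic Doppler: f_obs = f_src √((1−β)/(1+β))
= 343 × √(0.16800/1.8320) = 343 × 0.30283 = 104 THz

f_obs ≈ 104 THz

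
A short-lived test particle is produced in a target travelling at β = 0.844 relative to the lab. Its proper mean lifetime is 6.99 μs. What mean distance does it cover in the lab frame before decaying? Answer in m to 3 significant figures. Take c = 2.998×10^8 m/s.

γ = 1/√(1 − 0.844²) = 1.8645
Dilated lifetime: Δt = γτ₀ = 1.8645 × 6.99 μs = 13.033 μs
d = vΔt = 0.844c × 13.033 μs = 2.5303×10^8 m/s × 1.3033×10^-5 s = 3300 m

d ≈ 3300 m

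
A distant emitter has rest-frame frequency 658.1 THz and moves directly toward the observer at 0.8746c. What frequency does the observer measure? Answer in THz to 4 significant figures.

f_obs ≈ 2544 THz

Relativistic Doppler: f_obs = f_src √((1+β)/(1−β))
= 658.1 × √(1.87460/0.125400) = 658.1 × 3.86639 = 2544 THz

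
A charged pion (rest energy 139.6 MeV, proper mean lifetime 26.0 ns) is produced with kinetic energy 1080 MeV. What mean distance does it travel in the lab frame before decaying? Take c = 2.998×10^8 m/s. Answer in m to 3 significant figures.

γ = 1 + K/(m₀c²) = 1 + 1080/139.6 = 8.7364
β = √(1 − 1/γ²) = 0.99343
Dilated lifetime: γτ₀ = 8.7364 × 26.0 ns = 227.15 ns
d = βc·γτ₀ = 0.99343 × (2.998×10^8 m/s) × 2.2715×10^-7 s = 67.7 m

d ≈ 67.7 m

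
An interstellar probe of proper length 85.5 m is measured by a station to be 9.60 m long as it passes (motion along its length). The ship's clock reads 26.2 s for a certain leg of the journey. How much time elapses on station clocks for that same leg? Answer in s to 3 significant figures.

Δt ≈ 233 s

Length contraction ⇒ γ = L₀/L = 85.5/9.60 = 8.9062
Time dilation: Δt = γτ₀ = 8.9062 × 26.2 s = 233 s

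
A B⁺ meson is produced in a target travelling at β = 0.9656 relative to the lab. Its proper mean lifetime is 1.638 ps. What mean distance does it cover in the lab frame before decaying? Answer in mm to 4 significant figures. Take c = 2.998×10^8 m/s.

γ = 1/√(1 − 0.9656²) = 3.84568
Dilated lifetime: Δt = γτ₀ = 3.84568 × 1.638 ps = 6.29922 ps
d = vΔt = 0.9656c × 6.29922 ps = 2.89487×10^8 m/s × 6.29922×10^-12 s = 1.824 mm

d ≈ 1.824 mm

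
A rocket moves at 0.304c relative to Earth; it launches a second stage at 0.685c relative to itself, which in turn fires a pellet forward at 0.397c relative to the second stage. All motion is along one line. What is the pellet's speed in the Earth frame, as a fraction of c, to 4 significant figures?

u ≈ 0.9174c

Compose boost 2: (0.685 + 0.304)/(1 + 0.685×0.304) = 0.9890/1.20824 = 0.818546
Compose boost 3: (0.397 + 0.818546)/(1 + 0.397×0.818546) = 1.21555/1.32496 = 0.9174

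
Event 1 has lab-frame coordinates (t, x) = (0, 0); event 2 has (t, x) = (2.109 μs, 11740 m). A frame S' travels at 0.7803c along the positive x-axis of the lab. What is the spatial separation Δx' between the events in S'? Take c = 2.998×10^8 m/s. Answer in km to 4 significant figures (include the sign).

γ = 1/√(1 − 0.7803²) = 1.59896
Δx' = γ(Δx − vΔt) = 1.59896 × (11740 m − 0.7803×(2.998×10^8 m/s)×2.109×10^-6 s)
= 1.59896 × (11246.6 m) = 17.98 km

Δx' ≈ 17.98 km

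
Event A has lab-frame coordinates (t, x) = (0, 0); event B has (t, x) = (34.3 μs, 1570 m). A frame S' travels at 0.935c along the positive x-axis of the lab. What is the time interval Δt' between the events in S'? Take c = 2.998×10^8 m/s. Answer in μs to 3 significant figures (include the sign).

γ = 1/√(1 − 0.935²) = 2.8197
Δt' = γ(Δt − vΔx/c²) = 2.8197 × (34.3 μs − 0.935×1570 m / (2.998×10^8 m/s))
= 2.8197 × (29.404 μs) = 82.9 μs

Δt' ≈ 82.9 μs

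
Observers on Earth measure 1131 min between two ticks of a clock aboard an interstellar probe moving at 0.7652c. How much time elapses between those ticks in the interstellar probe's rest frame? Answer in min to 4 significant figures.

τ₀ ≈ 728.1 min

γ = 1/√(1 − 0.7652²) = 1.55330
Proper time: τ₀ = Δt/γ = 1131/1.55330 = 728.1 min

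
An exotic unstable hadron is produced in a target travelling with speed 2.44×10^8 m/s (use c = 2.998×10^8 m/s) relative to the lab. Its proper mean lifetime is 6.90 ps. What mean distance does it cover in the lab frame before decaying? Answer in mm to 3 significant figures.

d ≈ 2.90 mm

β = v/c = 2.44×10^8 / 2.998×10^8 = 0.81388
γ = 1/√(1 − 0.81388²) = 1.7211
Dilated lifetime: Δt = γτ₀ = 1.7211 × 6.90 ps = 11.875 ps
d = vΔt = 0.81388c × 11.875 ps = 2.4400×10^8 m/s × 1.1875×10^-11 s = 2.90 mm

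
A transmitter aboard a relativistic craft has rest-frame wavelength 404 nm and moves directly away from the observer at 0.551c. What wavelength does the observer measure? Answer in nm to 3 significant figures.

Relativistic Doppler: λ_obs = λ_src √((1+β)/(1−β))
= 404 × √(1.5510/0.44900) = 404 × 1.8586 = 751 nm

λ_obs ≈ 751 nm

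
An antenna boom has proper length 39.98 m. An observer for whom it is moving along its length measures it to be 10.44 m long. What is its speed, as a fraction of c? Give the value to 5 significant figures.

β ≈ 0.96530

γ = L₀/L = 39.98/10.44 = 3.829502
β = √(1 − 1/γ²) = 0.96530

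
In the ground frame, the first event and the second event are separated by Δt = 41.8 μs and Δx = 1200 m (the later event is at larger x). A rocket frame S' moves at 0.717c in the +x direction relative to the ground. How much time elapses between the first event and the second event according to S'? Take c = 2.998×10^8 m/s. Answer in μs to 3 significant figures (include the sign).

γ = 1/√(1 − 0.717²) = 1.4346
Δt' = γ(Δt − vΔx/c²) = 1.4346 × (41.8 μs − 0.717×1200 m / (2.998×10^8 m/s))
= 1.4346 × (38.930 μs) = 55.8 μs

Δt' ≈ 55.8 μs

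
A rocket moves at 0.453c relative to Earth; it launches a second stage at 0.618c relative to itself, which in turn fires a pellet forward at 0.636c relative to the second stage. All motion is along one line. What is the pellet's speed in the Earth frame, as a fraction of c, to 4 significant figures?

Compose boost 2: (0.618 + 0.453)/(1 + 0.618×0.453) = 1.071/1.27995 = 0.836749
Compose boost 3: (0.636 + 0.836749)/(1 + 0.636×0.836749) = 1.47275/1.53217 = 0.9612

u ≈ 0.9612c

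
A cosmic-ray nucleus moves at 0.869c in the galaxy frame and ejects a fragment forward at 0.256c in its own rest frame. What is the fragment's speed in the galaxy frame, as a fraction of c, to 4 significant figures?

u ≈ 0.9203c

Compose boost 2: (0.256 + 0.869)/(1 + 0.256×0.869) = 1.125/1.22246 = 0.9203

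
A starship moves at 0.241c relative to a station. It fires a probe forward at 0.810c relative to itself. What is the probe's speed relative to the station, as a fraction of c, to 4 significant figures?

u ≈ 0.8793c

Relativistic velocity addition: u = (u' + v)/(1 + u'v/c²)
= (0.810 + 0.241)/(1 + 0.810×0.241) = 1.051/1.19521 = 0.8793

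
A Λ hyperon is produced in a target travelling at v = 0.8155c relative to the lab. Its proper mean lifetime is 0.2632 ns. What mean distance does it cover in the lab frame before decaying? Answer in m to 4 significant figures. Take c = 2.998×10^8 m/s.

d ≈ 0.1112 m

γ = 1/√(1 − 0.8155²) = 1.72784
Dilated lifetime: Δt = γτ₀ = 1.72784 × 0.2632 ns = 0.454768 ns
d = vΔt = 0.8155c × 0.454768 ns = 2.44487×10^8 m/s × 4.54768×10^-10 s = 0.1112 m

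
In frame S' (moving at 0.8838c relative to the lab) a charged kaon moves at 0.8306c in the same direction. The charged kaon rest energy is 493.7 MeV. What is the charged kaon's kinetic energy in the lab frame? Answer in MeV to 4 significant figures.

K ≈ 2792 MeV

u_lab = (0.8306 + 0.8838)/(1 + 0.8306×0.8838) = 0.9886486
γ = 1/√(1 − 0.9886486²) = 6.65574
K = (γ − 1)m₀c² = (6.65574 − 1) × 493.7 = 5.65574 × 493.7 = 2792 MeV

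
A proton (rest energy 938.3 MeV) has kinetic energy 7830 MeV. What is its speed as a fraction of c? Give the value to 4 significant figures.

β ≈ 0.9943

γ = 1 + K/(m₀c²) = 1 + 7830/938.3 = 9.34488
β = √(1 − 1/γ²) = 0.9943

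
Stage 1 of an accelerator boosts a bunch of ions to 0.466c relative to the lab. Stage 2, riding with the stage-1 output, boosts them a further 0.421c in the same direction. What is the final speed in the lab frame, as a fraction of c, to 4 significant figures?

u ≈ 0.7415c

Compose boost 2: (0.421 + 0.466)/(1 + 0.421×0.466) = 0.8870/1.19619 = 0.7415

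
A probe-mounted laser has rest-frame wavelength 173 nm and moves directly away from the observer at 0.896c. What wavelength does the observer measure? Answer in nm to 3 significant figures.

λ_obs ≈ 739 nm

Relativistic Doppler: λ_obs = λ_src √((1+β)/(1−β))
= 173 × √(1.8960/0.10400) = 173 × 4.2698 = 739 nm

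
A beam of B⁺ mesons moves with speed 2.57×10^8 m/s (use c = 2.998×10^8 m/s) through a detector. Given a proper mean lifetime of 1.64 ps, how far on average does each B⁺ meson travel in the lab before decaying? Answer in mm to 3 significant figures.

d ≈ 0.819 mm

β = v/c = 2.57×10^8 / 2.998×10^8 = 0.85724
γ = 1/√(1 − 0.85724²) = 1.9420
Dilated lifetime: Δt = γτ₀ = 1.9420 × 1.64 ps = 3.1850 ps
d = vΔt = 0.85724c × 3.1850 ps = 2.5700×10^8 m/s × 3.1850×10^-12 s = 0.819 mm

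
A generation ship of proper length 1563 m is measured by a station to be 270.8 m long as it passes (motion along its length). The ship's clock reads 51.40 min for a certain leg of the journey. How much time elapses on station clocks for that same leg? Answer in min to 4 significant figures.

Δt ≈ 296.7 min

Length contraction ⇒ γ = L₀/L = 1563/270.8 = 5.77179
Time dilation: Δt = γτ₀ = 5.77179 × 51.40 min = 296.7 min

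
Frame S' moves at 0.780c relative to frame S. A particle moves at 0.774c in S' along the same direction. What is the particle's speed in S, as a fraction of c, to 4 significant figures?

u ≈ 0.9690c

Relativistic velocity addition: u = (u' + v)/(1 + u'v/c²)
= (0.774 + 0.780)/(1 + 0.774×0.780) = 1.554/1.60372 = 0.9690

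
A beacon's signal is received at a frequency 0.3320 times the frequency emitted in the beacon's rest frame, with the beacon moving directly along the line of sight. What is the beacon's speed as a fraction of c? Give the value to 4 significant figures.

f_obs/f_src = √((1−β)/(1+β)) = 0.3320  ⇒  (1−β)/(1+β) = 0.110224
β = |1 − D²|/(1 + D²) = |1 − 0.110224|/(1 + 0.110224) = 0.8014

β ≈ 0.8014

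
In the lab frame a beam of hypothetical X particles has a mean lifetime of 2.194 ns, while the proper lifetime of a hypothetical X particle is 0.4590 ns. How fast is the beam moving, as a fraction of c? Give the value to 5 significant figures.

γ = Δt/τ₀ = 2.194/0.4590 = 4.779956
β = √(1 − 1/γ²) = √(1 − 1/4.779956²) = 0.97787

β ≈ 0.97787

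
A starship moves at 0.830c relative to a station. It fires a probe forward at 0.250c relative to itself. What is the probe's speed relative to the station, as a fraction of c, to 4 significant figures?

u ≈ 0.8944c

Relativistic velocity addition: u = (u' + v)/(1 + u'v/c²)
= (0.250 + 0.830)/(1 + 0.250×0.830) = 1.080/1.20750 = 0.8944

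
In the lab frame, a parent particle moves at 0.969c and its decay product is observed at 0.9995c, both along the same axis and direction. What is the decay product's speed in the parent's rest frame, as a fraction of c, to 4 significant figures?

u' ≈ 0.9687c

Inverse velocity addition: u' = (u − v)/(1 − uv/c²)
= (0.9995 − 0.969)/(1 − 0.9995×0.969) = 0.03050/0.0314845 = 0.9687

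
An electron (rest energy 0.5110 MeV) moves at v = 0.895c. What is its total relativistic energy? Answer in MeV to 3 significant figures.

γ = 1/√(1 − 0.895²) = 2.2418
E = γm₀c² = 2.2418 × 0.5110 MeV = 1.15 MeV

E ≈ 1.15 MeV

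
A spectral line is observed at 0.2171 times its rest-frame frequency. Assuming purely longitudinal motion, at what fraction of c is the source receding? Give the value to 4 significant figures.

f_obs/f_src = √((1−β)/(1+β)) = 0.2171  ⇒  (1−β)/(1+β) = 0.0471324
β = |1 − D²|/(1 + D²) = |1 − 0.0471324|/(1 + 0.0471324) = 0.9100

β ≈ 0.9100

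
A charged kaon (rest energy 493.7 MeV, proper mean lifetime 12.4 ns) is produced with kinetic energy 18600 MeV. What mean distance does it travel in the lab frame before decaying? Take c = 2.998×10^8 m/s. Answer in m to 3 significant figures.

d ≈ 144 m

γ = 1 + K/(m₀c²) = 1 + 18600/493.7 = 38.675
β = √(1 − 1/γ²) = 0.99967
Dilated lifetime: γτ₀ = 38.675 × 12.4 ns = 479.57 ns
d = βc·γτ₀ = 0.99967 × (2.998×10^8 m/s) × 4.7957×10^-7 s = 144 m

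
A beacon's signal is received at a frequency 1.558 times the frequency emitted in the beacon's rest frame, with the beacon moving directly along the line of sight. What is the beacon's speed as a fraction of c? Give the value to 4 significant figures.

β ≈ 0.4165

f_obs/f_src = √((1+β)/(1−β)) = 1.558  ⇒  (1+β)/(1−β) = 2.42736
β = |1 − D²|/(1 + D²) = |1 − 2.42736|/(1 + 2.42736) = 0.4165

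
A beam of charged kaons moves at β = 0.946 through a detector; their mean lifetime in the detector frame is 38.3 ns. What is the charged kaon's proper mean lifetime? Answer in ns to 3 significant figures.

τ₀ ≈ 12.4 ns

γ = 1/√(1 − 0.946²) = 3.0848
Proper time: τ₀ = Δt/γ = 38.3/3.0848 = 12.4 ns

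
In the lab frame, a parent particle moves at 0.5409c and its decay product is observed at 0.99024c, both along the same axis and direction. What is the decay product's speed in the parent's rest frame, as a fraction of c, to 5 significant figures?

Inverse velocity addition: u' = (u − v)/(1 − uv/c²)
= (0.99024 − 0.5409)/(1 − 0.99024×0.5409) = 0.44934/0.4643792 = 0.96761

u' ≈ 0.96761c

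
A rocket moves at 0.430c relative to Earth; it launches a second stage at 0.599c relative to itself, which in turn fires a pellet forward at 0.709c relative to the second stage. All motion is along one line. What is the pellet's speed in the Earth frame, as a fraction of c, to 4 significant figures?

u ≈ 0.9665c

Compose boost 2: (0.599 + 0.430)/(1 + 0.599×0.430) = 1.029/1.25757 = 0.818245
Compose boost 3: (0.709 + 0.818245)/(1 + 0.709×0.818245) = 1.52724/1.58014 = 0.9665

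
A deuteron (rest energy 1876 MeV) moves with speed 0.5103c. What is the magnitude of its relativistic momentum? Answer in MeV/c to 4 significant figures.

γ = 1/√(1 − 0.5103²) = 1.16280
p = γβm₀c = 1.16280 × 0.5103 × 1876 MeV/c = 1113 MeV/c

p ≈ 1113 MeV/c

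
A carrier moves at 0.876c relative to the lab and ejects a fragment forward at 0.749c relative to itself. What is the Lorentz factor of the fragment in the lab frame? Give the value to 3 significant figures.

γ ≈ 5.18

u_lab = (0.749 + 0.876)/(1 + 0.749×0.876) = 1.625/1.65612 = 0.981207
γ = 1/√(1 − 0.981207²) = 5.18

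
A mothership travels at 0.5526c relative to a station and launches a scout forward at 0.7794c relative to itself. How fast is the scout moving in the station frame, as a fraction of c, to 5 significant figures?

Compose boost 2: (0.7794 + 0.5526)/(1 + 0.7794×0.5526) = 1.3320/1.430696 = 0.93102

u ≈ 0.93102c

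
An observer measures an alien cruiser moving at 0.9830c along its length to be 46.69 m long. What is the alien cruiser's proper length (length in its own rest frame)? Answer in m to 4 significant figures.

γ = 1/√(1 − 0.9830²) = 5.44646
L₀ = γL = 5.44646 × 46.69 = 254.3 m

L₀ ≈ 254.3 m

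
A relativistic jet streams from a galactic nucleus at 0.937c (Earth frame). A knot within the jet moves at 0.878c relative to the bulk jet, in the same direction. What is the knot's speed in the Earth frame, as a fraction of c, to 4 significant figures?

Relativistic velocity addition: u = (u' + v)/(1 + u'v/c²)
= (0.878 + 0.937)/(1 + 0.878×0.937) = 1.815/1.82269 = 0.9958

u ≈ 0.9958c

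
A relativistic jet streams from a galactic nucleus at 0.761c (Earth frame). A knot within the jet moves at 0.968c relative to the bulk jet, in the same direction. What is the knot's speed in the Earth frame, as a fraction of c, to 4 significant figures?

Relativistic velocity addition: u = (u' + v)/(1 + u'v/c²)
= (0.968 + 0.761)/(1 + 0.968×0.761) = 1.729/1.73665 = 0.9956

u ≈ 0.9956c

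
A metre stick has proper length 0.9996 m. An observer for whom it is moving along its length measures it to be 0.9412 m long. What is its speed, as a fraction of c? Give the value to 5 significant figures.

γ = L₀/L = 0.9996/0.9412 = 1.062048
β = √(1 − 1/γ²) = 0.33680

β ≈ 0.33680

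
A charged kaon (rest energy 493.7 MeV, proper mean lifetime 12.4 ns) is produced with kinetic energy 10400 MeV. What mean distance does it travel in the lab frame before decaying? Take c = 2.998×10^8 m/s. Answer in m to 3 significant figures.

γ = 1 + K/(m₀c²) = 1 + 10400/493.7 = 22.065
β = √(1 − 1/γ²) = 0.99897
Dilated lifetime: γτ₀ = 22.065 × 12.4 ns = 273.61 ns
d = βc·γτ₀ = 0.99897 × (2.998×10^8 m/s) × 2.7361×10^-7 s = 81.9 m

d ≈ 81.9 m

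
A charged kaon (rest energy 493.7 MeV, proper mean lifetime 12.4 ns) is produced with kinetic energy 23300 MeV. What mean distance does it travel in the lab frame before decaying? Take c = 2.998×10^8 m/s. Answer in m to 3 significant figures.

γ = 1 + K/(m₀c²) = 1 + 23300/493.7 = 48.195
β = √(1 − 1/γ²) = 0.99978
Dilated lifetime: γτ₀ = 48.195 × 12.4 ns = 597.61 ns
d = βc·γτ₀ = 0.99978 × (2.998×10^8 m/s) × 5.9761×10^-7 s = 179 m

d ≈ 179 m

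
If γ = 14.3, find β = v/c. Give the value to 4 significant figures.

β = √(1 − 1/γ²) = √(1 − 1/14.3²) = √(0.995110) = 0.9976

β ≈ 0.9976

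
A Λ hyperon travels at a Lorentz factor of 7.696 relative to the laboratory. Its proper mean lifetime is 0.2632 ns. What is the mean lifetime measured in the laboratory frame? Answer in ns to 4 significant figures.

γ = 7.696 (given)
Time dilation: Δt = γτ₀ = 7.696 × 0.2632 ns = 2.026 ns

Δt ≈ 2.026 ns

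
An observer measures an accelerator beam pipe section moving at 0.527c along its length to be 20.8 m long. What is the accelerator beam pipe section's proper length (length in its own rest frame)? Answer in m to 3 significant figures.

L₀ ≈ 24.5 m

γ = 1/√(1 − 0.527²) = 1.1767
L₀ = γL = 1.1767 × 20.8 = 24.5 m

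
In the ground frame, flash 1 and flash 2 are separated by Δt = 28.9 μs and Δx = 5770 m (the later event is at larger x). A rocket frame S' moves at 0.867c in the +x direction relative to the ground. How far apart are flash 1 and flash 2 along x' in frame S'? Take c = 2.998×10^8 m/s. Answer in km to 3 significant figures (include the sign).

γ = 1/√(1 − 0.867²) = 2.0068
Δx' = γ(Δx − vΔt) = 2.0068 × (5770 m − 0.867×(2.998×10^8 m/s)×28.9×10^-6 s)
= 2.0068 × (-1741.9 m) = -3.50 km

Δx' ≈ -3.50 km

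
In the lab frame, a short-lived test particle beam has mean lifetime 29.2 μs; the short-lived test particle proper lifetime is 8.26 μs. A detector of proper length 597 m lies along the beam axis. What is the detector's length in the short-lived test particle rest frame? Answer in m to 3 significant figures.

Time dilation ⇒ γ = Δt/τ₀ = 29.2/8.26 = 3.5351
Length contraction: L = L₀/γ = 597/3.5351 = 169 m

L ≈ 169 m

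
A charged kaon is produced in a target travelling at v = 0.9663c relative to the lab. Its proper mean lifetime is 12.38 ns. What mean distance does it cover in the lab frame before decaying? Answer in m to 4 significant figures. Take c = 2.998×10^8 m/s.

γ = 1/√(1 − 0.9663²) = 3.88472
Dilated lifetime: Δt = γτ₀ = 3.88472 × 12.38 ns = 48.0929 ns
d = vΔt = 0.9663c × 48.0929 ns = 2.89697×10^8 m/s × 4.80929×10^-8 s = 13.93 m

d ≈ 13.93 m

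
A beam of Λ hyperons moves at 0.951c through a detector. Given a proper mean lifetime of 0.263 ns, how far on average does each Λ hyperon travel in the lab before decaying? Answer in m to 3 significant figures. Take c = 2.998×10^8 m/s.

d ≈ 0.243 m

γ = 1/√(1 − 0.951²) = 3.2342
Dilated lifetime: Δt = γτ₀ = 3.2342 × 0.263 ns = 0.85061 ns
d = vΔt = 0.951c × 0.85061 ns = 2.8511×10^8 m/s × 8.5061×10^-10 s = 0.243 m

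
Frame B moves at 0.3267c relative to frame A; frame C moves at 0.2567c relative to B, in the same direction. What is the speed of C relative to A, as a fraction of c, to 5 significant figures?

Compose boost 2: (0.2567 + 0.3267)/(1 + 0.2567×0.3267) = 0.58340/1.083864 = 0.53826

u ≈ 0.53826c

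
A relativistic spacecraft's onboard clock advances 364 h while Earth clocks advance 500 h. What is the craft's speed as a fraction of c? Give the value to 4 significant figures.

γ = Δt/τ₀ = 500/364 = 1.37363
β = √(1 − 1/γ²) = √(1 − 1/1.37363²) = 0.6856

β ≈ 0.6856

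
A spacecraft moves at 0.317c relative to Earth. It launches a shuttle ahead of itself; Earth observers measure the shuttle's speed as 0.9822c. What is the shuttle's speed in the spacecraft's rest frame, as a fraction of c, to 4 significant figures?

Inverse velocity addition: u' = (u − v)/(1 − uv/c²)
= (0.9822 − 0.317)/(1 − 0.9822×0.317) = 0.6652/0.688643 = 0.9660

u' ≈ 0.9660c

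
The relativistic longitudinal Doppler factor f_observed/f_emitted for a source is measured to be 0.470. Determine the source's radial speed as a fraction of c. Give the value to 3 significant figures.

f_obs/f_src = √((1−β)/(1+β)) = 0.470  ⇒  (1−β)/(1+β) = 0.22090
β = |1 − D²|/(1 + D²) = |1 − 0.22090|/(1 + 0.22090) = 0.638

β ≈ 0.638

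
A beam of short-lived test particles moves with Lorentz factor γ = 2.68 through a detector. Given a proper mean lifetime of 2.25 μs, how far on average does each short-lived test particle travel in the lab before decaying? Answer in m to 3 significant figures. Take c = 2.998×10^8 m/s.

d ≈ 1680 m

β = √(1 − 1/γ²) = √(1 − 1/2.68²) = 0.92778
Dilated lifetime: Δt = γτ₀ = 2.68 × 2.25 μs = 6.0300 μs
d = vΔt = 0.92778c × 6.0300 μs = 2.7815×10^8 m/s × 6.0300×10^-6 s = 1680 m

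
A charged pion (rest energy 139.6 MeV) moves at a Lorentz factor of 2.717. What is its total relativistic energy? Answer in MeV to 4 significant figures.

γ = 2.717 (given)
E = γm₀c² = 2.717 × 139.6 MeV = 379.3 MeV

E ≈ 379.3 MeV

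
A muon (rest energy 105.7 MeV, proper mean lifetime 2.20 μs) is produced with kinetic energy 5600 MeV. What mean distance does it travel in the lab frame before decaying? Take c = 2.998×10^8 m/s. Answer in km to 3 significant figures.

γ = 1 + K/(m₀c²) = 1 + 5600/105.7 = 53.980
β = √(1 − 1/γ²) = 0.99983
Dilated lifetime: γτ₀ = 53.980 × 2.20 μs = 118.76 μs
d = βc·γτ₀ = 0.99983 × (2.998×10^8 m/s) × 0.00011876 s = 35.6 km

d ≈ 35.6 km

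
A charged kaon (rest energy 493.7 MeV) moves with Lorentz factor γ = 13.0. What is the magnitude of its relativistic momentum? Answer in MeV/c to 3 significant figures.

p ≈ 6400 MeV/c

β = √(1 − 1/γ²) = √(1 − 1/13.0²) = 0.99704
p = γβm₀c = 13.0 × 0.99704 × 493.7 MeV/c = 6400 MeV/c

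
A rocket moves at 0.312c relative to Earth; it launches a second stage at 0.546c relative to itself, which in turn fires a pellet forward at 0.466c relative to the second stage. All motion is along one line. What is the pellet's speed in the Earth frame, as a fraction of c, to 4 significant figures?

Compose boost 2: (0.546 + 0.312)/(1 + 0.546×0.312) = 0.8580/1.17035 = 0.733113
Compose boost 3: (0.466 + 0.733113)/(1 + 0.466×0.733113) = 1.19911/1.34163 = 0.8938

u ≈ 0.8938c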